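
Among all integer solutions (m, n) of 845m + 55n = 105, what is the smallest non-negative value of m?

8

Euclid: 845 = 15·55 + 20; 55 = 2·20 + 15; 20 = 1·15 + 5; 15 = 3·5 + 0 → gcd = 5; 105 = 5·21.
Back-substitution yields 845·(3) + 55·(-46) = 5, so one solution is m = 3·21 = 63, n = -46·21 = -966.
Solutions in m differ by 55/5 = 11; the one in [0, 11) is 63 mod 11 = 8.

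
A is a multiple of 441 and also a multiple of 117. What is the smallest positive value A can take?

5733

gcd first: 441 = 3·117 + 90; 117 = 1·90 + 27; 90 = 3·27 + 9; 27 = 3·9 + 0 → gcd = 9
lcm = 441·117/gcd = 51597/9 = 5733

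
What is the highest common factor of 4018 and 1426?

Euclid: 4018 = 2·1426 + 1166; 1426 = 1·1166 + 260; 1166 = 4·260 + 126; 260 = 2·126 + 8; 126 = 15·8 + 6; 8 = 1·6 + 2; 6 = 3·2 + 0. Last nonzero remainder: 2.

2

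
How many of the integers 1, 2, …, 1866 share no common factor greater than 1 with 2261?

1427

2261 = 7·17·19. Inclusion–exclusion on these primes:
1866 − ⌊1866/7⌋ − ⌊1866/17⌋ − ⌊1866/19⌋ + ⌊1866/119⌋ + ⌊1866/133⌋ + ⌊1866/323⌋ − ⌊1866/2261⌋ = 1427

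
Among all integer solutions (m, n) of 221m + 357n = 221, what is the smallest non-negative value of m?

gcd(221, 357) = 17 (Euclid: 357 = 1·221 + 136; 221 = 1·136 + 85; 136 = 1·85 + 51; 85 = 1·51 + 34; 51 = 1·34 + 17; 34 = 2·17 + 0), and 17 | 221.
Extended Euclid: 221·(-8) + 357·(5) = 17. Scale by 13: m₀ = -104.
General solution m = m₀ + 21t; reducing mod 21 gives m = 1 (and n = 0).

1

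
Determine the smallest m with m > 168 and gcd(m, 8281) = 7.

gcd(m, 8281) = 7 forces 7 | m; write m = 7s. Then gcd(7s, 7·1183) = 7·gcd(s, 1183), so need gcd(s, 1183) = 1.
7s > 168 gives s ≥ 25. The least s ≥ 25 coprime to 1183 is 25, so m = 7·25 = 175.

175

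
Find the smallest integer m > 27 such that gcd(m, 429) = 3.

30

gcd(m, 429) = 3 forces 3 | m; write m = 3s. Then gcd(3s, 3·143) = 3·gcd(s, 143), so need gcd(s, 143) = 1.
3s > 27 gives s ≥ 10. The least s ≥ 10 coprime to 143 is 10, so m = 3·10 = 30.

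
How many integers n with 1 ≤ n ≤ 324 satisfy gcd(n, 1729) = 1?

Prime factors of 1729: 7, 13, 19. Count integers ≤ 324 divisible by none of them.
By inclusion–exclusion: 324 − ⌊324/7⌋ − ⌊324/13⌋ − ⌊324/19⌋ + ⌊324/91⌋ + ⌊324/133⌋ + ⌊324/247⌋ − ⌊324/1729⌋ = 243.

243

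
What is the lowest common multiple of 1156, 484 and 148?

1156 = 2² · 17²; 484 = 2² · 11²; 148 = 2² · 37
lcm takes max exponent of each prime: 2² · 11² · 17² · 37 = 5175412

5175412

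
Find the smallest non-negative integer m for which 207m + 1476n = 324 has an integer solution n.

80

Reduce mod 1476: 207m ≡ 324 (mod 1476). With g = gcd(207, 1476) = 9 dividing 324, divide through: 23m ≡ 36 (mod 164).
Since gcd(23, 164) = 1, m ≡ 36·(23)⁻¹ ≡ 80 (mod 164). Smallest non-negative: 80.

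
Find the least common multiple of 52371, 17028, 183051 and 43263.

52371 = 3² · 11 · 23²; 17028 = 2² · 3² · 11 · 43; 183051 = 3² · 11 · 43²; 43263 = 3² · 11 · 19 · 23
lcm takes max exponent of each prime: 2² · 3² · 11 · 19 · 23² · 43² = 7359382404

7359382404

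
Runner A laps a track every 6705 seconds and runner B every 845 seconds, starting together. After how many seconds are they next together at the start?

1133145

gcd first: 6705 = 7·845 + 790; 845 = 1·790 + 55; 790 = 14·55 + 20; 55 = 2·20 + 15; 20 = 1·15 + 5; 15 = 3·5 + 0 → gcd = 5
lcm = 6705·845/gcd = 5665725/5 = 1133145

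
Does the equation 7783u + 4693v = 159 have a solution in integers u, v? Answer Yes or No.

Yes

gcd(7783, 4693): 7783 = 1·4693 + 3090; 4693 = 1·3090 + 1603; 3090 = 1·1603 + 1487; 1603 = 1·1487 + 116; 1487 = 12·116 + 95; 116 = 1·95 + 21; 95 = 4·21 + 11; 21 = 1·11 + 10; 11 = 1·10 + 1; 10 = 10·1 + 0 → 1
1 divides 159, so a solution exists.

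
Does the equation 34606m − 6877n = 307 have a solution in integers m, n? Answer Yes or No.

By Bézout, 34606m − 6877n = 307 has integer solutions iff gcd(34606, 6877) | 307.
Euclid: 34606 = 5·6877 + 221; 6877 = 31·221 + 26; 221 = 8·26 + 13; 26 = 2·13 + 0. gcd = 13; 307 mod 13 = 8. No.

No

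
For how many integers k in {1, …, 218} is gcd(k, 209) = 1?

189

Prime factors of 209: 11, 19. Count integers ≤ 218 divisible by none of them.
By inclusion–exclusion: 218 − ⌊218/11⌋ − ⌊218/19⌋ + ⌊218/209⌋ = 189.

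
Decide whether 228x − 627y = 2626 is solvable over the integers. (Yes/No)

No

By Bézout, 228x − 627y = 2626 has integer solutions iff gcd(228, 627) | 2626.
Euclid: 627 = 2·228 + 171; 228 = 1·171 + 57; 171 = 3·57 + 0. gcd = 57; 2626 mod 57 = 4. No.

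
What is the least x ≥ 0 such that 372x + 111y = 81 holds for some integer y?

Reduce mod 111: 372x ≡ 81 (mod 111). With g = gcd(372, 111) = 3 dividing 81, divide through: 124x ≡ 27 (mod 37).
Since gcd(124, 37) = 1, x ≡ 27·(124)⁻¹ ≡ 22 (mod 37). Smallest non-negative: 22.

22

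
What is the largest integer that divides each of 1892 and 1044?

4

1892 = 2² · 11 · 43
1044 = 2² · 3² · 29
Common: 2² = 4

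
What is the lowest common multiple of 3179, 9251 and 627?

152391723

lcm(3179, 9251) = 3179·9251/gcd = 29408929/11 = 2673539
lcm(2673539, 627) = 2673539·627/gcd = 1676308953/11 = 152391723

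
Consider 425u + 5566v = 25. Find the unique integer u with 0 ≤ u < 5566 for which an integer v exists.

3929

Reduce mod 5566: 425u ≡ 25 (mod 5566). With g = gcd(425, 5566) = 1 dividing 25, divide through: 425u ≡ 25 (mod 5566).
Since gcd(425, 5566) = 1, u ≡ 25·(425)⁻¹ ≡ 3929 (mod 5566). Smallest non-negative: 3929.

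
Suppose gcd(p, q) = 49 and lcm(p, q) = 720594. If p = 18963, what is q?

Using pq = gcd(p,q)·lcm(p,q) = 49·720594 = 35309106, we get q = 35309106/18963 = 1862.

1862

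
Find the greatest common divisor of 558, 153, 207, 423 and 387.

9

gcd(558, 153): 558 = 3·153 + 99; 153 = 1·99 + 54; 99 = 1·54 + 45; 54 = 1·45 + 9; 45 = 5·9 + 0 → 9
gcd(9, 207): 207 = 23·9 + 0 → 9
gcd(9, 423): 423 = 47·9 + 0 → 9
gcd(9, 387): 387 = 43·9 + 0 → 9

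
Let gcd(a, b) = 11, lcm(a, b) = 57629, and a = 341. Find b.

1859

a·b = gcd·lcm = 11·57629 = 633919, so b = 633919/341 = 1859.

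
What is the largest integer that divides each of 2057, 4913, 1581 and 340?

2057 = 11² · 17; 4913 = 17³; 1581 = 3 · 17 · 31; 340 = 2² · 5 · 17
gcd takes min exponent of each prime: 17 = 17

17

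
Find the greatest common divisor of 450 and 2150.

450 = 2 · 3² · 5²
2150 = 2 · 5² · 43
Common: 2 · 5² = 50

50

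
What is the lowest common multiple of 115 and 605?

gcd first: 605 = 5·115 + 30; 115 = 3·30 + 25; 30 = 1·25 + 5; 25 = 5·5 + 0 → gcd = 5
lcm = 115·605/gcd = 69575/5 = 13915

13915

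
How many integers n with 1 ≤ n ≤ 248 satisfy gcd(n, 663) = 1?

663 = 3·13·17. Inclusion–exclusion on these primes:
248 − ⌊248/3⌋ − ⌊248/13⌋ − ⌊248/17⌋ + ⌊248/39⌋ + ⌊248/51⌋ + ⌊248/221⌋ − ⌊248/663⌋ = 144

144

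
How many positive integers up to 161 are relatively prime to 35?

35 = 5·7. Inclusion–exclusion on these primes:
161 − ⌊161/5⌋ − ⌊161/7⌋ + ⌊161/35⌋ = 110

110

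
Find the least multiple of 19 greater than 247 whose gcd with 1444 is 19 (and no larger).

285

Multiples of 19 above 247: 19·14, 19·15, … . Need the cofactor coprime to 1444/19 = 76.
Checking s = 14, 15, … the first with gcd(s, 76) = 1 is s = 15, giving 285.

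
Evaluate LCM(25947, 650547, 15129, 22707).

25947 = 3³ · 31²; 650547 = 3² · 41² · 43; 15129 = 3² · 41²; 22707 = 3³ · 29²
lcm takes max exponent of each prime: 3³ · 29² · 31² · 41² · 43 = 1577318207841

1577318207841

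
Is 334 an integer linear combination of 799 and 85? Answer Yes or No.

gcd(799, 85): 799 = 9·85 + 34; 85 = 2·34 + 17; 34 = 2·17 + 0 → 17
17 does not divide 334, so a solution does not exist.

No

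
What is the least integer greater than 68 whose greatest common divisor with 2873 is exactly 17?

2873 = 17·169. Any k with gcd(k, 2873) = 17 is a multiple of 17, say 17s, with s coprime to 169.
Need s > 68/17, so s ≥ 5. First s ≥ 5 with gcd(s, 169) = 1 is s = 5. Thus k = 17·5 = 85.

85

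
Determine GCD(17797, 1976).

17797 = 13 · 37²
1976 = 2³ · 13 · 19
Common: 13 = 13

13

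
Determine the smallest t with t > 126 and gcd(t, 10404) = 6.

138

10404 = 6·1734. Any t with gcd(t, 10404) = 6 is a multiple of 6, say 6s, with s coprime to 1734.
Need s > 126/6, so s ≥ 22. First s ≥ 22 with gcd(s, 1734) = 1 is s = 23. Thus t = 6·23 = 138.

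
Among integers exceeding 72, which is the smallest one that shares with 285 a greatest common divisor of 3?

78

gcd(t, 285) = 3 forces 3 | t; write t = 3s. Then gcd(3s, 3·95) = 3·gcd(s, 95), so need gcd(s, 95) = 1.
3s > 72 gives s ≥ 25. The least s ≥ 25 coprime to 95 is 26, so t = 3·26 = 78.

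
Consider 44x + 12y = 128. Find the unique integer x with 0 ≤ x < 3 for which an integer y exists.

gcd(44, 12) = 4 (Euclid: 44 = 3·12 + 8; 12 = 1·8 + 4; 8 = 2·4 + 0), and 4 | 128.
Extended Euclid: 44·(-1) + 12·(4) = 4. Scale by 32: x₀ = -32.
General solution x = x₀ + 3t; reducing mod 3 gives x = 1 (and y = 7).

1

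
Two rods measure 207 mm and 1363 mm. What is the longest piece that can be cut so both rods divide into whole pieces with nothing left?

Euclid: 1363 = 6·207 + 121; 207 = 1·121 + 86; 121 = 1·86 + 35; 86 = 2·35 + 16; 35 = 2·16 + 3; 16 = 5·3 + 1; 3 = 3·1 + 0. Last nonzero remainder: 1.

1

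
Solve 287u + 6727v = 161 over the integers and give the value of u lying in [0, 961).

24

gcd(287, 6727) = 7 (Euclid: 6727 = 23·287 + 126; 287 = 2·126 + 35; 126 = 3·35 + 21; 35 = 1·21 + 14; 21 = 1·14 + 7; 14 = 2·7 + 0), and 7 | 161.
Extended Euclid: 287·(-375) + 6727·(16) = 7. Scale by 23: u₀ = -8625.
General solution u = u₀ + 961t; reducing mod 961 gives u = 24 (and v = -1).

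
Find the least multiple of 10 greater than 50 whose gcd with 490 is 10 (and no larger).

490 = 10·49. Any x with gcd(x, 490) = 10 is a multiple of 10, say 10s, with s coprime to 49.
Need s > 50/10, so s ≥ 6. First s ≥ 6 with gcd(s, 49) = 1 is s = 6. Thus x = 10·6 = 60.

60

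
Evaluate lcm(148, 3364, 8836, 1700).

lcm(148, 3364) = 148·3364/gcd = 497872/4 = 124468
lcm(124468, 8836) = 124468·8836/gcd = 1099799248/4 = 274949812
lcm(274949812, 1700) = 274949812·1700/gcd = 467414680400/4 = 116853670100

116853670100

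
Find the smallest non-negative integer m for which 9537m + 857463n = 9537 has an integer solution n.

1

Reduce mod 857463: 9537m ≡ 9537 (mod 857463). With g = gcd(9537, 857463) = 867 dividing 9537, divide through: 11m ≡ 11 (mod 989).
Since gcd(11, 989) = 1, m ≡ 11·(11)⁻¹ ≡ 1 (mod 989). Smallest non-negative: 1.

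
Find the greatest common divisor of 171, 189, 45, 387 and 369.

9

171 = 3² · 19; 189 = 3³ · 7; 45 = 3² · 5; 387 = 3² · 43; 369 = 3² · 41
gcd takes min exponent of each prime: 3² = 9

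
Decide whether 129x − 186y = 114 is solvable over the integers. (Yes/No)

Yes

gcd(129, 186): 186 = 1·129 + 57; 129 = 2·57 + 15; 57 = 3·15 + 12; 15 = 1·12 + 3; 12 = 4·3 + 0 → 3
3 divides 114, so a solution exists.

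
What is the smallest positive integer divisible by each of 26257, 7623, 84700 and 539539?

15053138100

26257 = 7 · 11² · 31; 7623 = 3² · 7 · 11²; 84700 = 2² · 5² · 7 · 11²; 539539 = 7³ · 11² · 13
lcm takes max exponent of each prime: 2² · 3² · 5² · 7³ · 11² · 13 · 31 = 15053138100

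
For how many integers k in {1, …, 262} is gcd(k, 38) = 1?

Prime factors of 38: 2, 19. Count integers ≤ 262 divisible by none of them.
By inclusion–exclusion: 262 − ⌊262/2⌋ − ⌊262/19⌋ + ⌊262/38⌋ = 124.

124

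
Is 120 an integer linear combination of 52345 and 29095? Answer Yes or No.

Yes

By Bézout, 52345m − 29095n = 120 has integer solutions iff gcd(52345, 29095) | 120.
Euclid: 52345 = 1·29095 + 23250; 29095 = 1·23250 + 5845; 23250 = 3·5845 + 5715; 5845 = 1·5715 + 130; 5715 = 43·130 + 125; 130 = 1·125 + 5; 125 = 25·5 + 0. gcd = 5; 120 mod 5 = 0. Yes.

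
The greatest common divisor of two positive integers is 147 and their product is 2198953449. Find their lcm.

Since gcd(m,n)·lcm(m,n) = mn, lcm = 2198953449/147 = 14958867.

14958867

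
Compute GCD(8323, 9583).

Euclid: 9583 = 1·8323 + 1260; 8323 = 6·1260 + 763; 1260 = 1·763 + 497; 763 = 1·497 + 266; 497 = 1·266 + 231; 266 = 1·231 + 35; 231 = 6·35 + 21; 35 = 1·21 + 14; 21 = 1·14 + 7; 14 = 2·7 + 0. Last nonzero remainder: 7.

7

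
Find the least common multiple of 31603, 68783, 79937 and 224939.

6083925133

31603 = 11 · 13² · 17; 68783 = 11 · 13² · 37; 79937 = 11 · 13² · 43; 224939 = 11³ · 13²
lcm takes max exponent of each prime: 11³ · 13² · 17 · 37 · 43 = 6083925133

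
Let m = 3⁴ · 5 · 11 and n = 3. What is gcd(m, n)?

3

min exponent per shared prime: 3 = 3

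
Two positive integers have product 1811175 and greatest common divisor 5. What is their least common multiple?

362235

Since gcd(m,n)·lcm(m,n) = mn, lcm = 1811175/5 = 362235.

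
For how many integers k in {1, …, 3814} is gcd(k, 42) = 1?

42 = 2·3·7. Inclusion–exclusion on these primes:
3814 − ⌊3814/2⌋ − ⌊3814/3⌋ − ⌊3814/7⌋ + ⌊3814/6⌋ + ⌊3814/14⌋ + ⌊3814/21⌋ − ⌊3814/42⌋ = 1090

1090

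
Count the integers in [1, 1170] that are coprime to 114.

369

Prime factors of 114: 2, 3, 19. Count integers ≤ 1170 divisible by none of them.
By inclusion–exclusion: 1170 − ⌊1170/2⌋ − ⌊1170/3⌋ − ⌊1170/19⌋ + ⌊1170/6⌋ + ⌊1170/38⌋ + ⌊1170/57⌋ − ⌊1170/114⌋ = 369.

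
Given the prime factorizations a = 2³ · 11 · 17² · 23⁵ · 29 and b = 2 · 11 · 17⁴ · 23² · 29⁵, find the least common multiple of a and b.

max exponent per prime: 2³ · 11 · 17⁴ · 23⁵ · 29⁵ = 970303342065462657736

970303342065462657736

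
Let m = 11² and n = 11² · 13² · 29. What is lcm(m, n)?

593021

max exponent per prime: 11² · 13² · 29 = 593021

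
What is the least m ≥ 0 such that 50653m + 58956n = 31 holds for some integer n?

Reduce mod 58956: 50653m ≡ 31 (mod 58956). With g = gcd(50653, 58956) = 1 dividing 31, divide through: 50653m ≡ 31 (mod 58956).
Since gcd(50653, 58956) = 1, m ≡ 31·(50653)⁻¹ ≡ 46459 (mod 58956). Smallest non-negative: 46459.

46459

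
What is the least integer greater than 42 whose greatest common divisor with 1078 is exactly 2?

gcd(t, 1078) = 2 forces 2 | t; write t = 2s. Then gcd(2s, 2·539) = 2·gcd(s, 539), so need gcd(s, 539) = 1.
2s > 42 gives s ≥ 22. The least s ≥ 22 coprime to 539 is 23, so t = 2·23 = 46.

46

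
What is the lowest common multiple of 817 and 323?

817 = 19 · 43; 323 = 17 · 19
max exponents: 17 · 19 · 43 = 13889

13889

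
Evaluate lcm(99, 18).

gcd first: 99 = 5·18 + 9; 18 = 2·9 + 0 → gcd = 9
lcm = 99·18/gcd = 1782/9 = 198

198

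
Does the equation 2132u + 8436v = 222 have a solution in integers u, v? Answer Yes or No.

By Bézout, 2132u + 8436v = 222 has integer solutions iff gcd(2132, 8436) | 222.
Euclid: 8436 = 3·2132 + 2040; 2132 = 1·2040 + 92; 2040 = 22·92 + 16; 92 = 5·16 + 12; 16 = 1·12 + 4; 12 = 3·4 + 0. gcd = 4; 222 mod 4 = 2. No.

No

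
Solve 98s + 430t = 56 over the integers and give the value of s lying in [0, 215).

Euclid: 430 = 4·98 + 38; 98 = 2·38 + 22; 38 = 1·22 + 16; 22 = 1·16 + 6; 16 = 2·6 + 4; 6 = 1·4 + 2; 4 = 2·2 + 0 → gcd = 2; 56 = 2·28.
Back-substitution yields 98·(79) + 430·(-18) = 2, so one solution is s = 79·28 = 2212, t = -18·28 = -504.
Solutions in s differ by 430/2 = 215; the one in [0, 215) is 2212 mod 215 = 62.

62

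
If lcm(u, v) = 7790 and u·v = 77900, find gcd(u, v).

gcd·lcm = product, so gcd = 77900/7790 = 10.

10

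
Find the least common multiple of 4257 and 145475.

4257 = 3² · 11 · 43; 145475 = 5² · 11 · 23²
max exponents: 3² · 5² · 11 · 23² · 43 = 56298825

56298825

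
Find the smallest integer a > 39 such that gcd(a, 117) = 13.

52

Multiples of 13 above 39: 13·4, 13·5, … . Need the cofactor coprime to 117/13 = 9.
Checking s = 4, 5, … the first with gcd(s, 9) = 1 is s = 4, giving 52.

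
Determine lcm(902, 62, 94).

902 = 2 · 11 · 41; 62 = 2 · 31; 94 = 2 · 47
lcm takes max exponent of each prime: 2 · 11 · 31 · 41 · 47 = 1314214

1314214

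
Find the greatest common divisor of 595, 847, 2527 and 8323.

gcd(595, 847): 847 = 1·595 + 252; 595 = 2·252 + 91; 252 = 2·91 + 70; 91 = 1·70 + 21; 70 = 3·21 + 7; 21 = 3·7 + 0 → 7
gcd(7, 2527): 2527 = 361·7 + 0 → 7
gcd(7, 8323): 8323 = 1189·7 + 0 → 7

7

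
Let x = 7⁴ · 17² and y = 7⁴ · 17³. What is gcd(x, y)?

693889

min exponent per shared prime: 7⁴ · 17² = 693889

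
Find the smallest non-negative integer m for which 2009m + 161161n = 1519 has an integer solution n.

Reduce mod 161161: 2009m ≡ 1519 (mod 161161). With g = gcd(2009, 161161) = 49 dividing 1519, divide through: 41m ≡ 31 (mod 3289).
Since gcd(41, 3289) = 1, m ≡ 31·(41)⁻¹ ≡ 2648 (mod 3289). Smallest non-negative: 2648.

2648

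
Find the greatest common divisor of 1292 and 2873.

17

Euclid: 2873 = 2·1292 + 289; 1292 = 4·289 + 136; 289 = 2·136 + 17; 136 = 8·17 + 0. Last nonzero remainder: 17.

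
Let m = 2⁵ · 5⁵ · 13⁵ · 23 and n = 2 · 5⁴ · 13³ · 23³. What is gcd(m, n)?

63163750

min exponent per shared prime: 2 · 5⁴ · 13³ · 23 = 63163750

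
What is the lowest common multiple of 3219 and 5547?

3219 = 3 · 29 · 37; 5547 = 3 · 43²
max exponents: 3 · 29 · 37 · 43² = 5951931

5951931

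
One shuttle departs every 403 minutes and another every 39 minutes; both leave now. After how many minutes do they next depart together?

1209

403 = 13 · 31; 39 = 3 · 13
max exponents: 3 · 13 · 31 = 1209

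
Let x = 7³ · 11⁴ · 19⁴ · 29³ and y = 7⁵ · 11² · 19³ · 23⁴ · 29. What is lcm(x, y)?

max exponent per prime: 7⁵ · 11⁴ · 19⁴ · 23⁴ · 29³ = 218867200163022059109923

218867200163022059109923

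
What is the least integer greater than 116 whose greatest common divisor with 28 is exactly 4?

120

gcd(k, 28) = 4 forces 4 | k; write k = 4s. Then gcd(4s, 4·7) = 4·gcd(s, 7), so need gcd(s, 7) = 1.
4s > 116 gives s ≥ 30. The least s ≥ 30 coprime to 7 is 30, so k = 4·30 = 120.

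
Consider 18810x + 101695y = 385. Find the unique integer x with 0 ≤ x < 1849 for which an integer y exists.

319

Euclid: 101695 = 5·18810 + 7645; 18810 = 2·7645 + 3520; 7645 = 2·3520 + 605; 3520 = 5·605 + 495; 605 = 1·495 + 110; 495 = 4·110 + 55; 110 = 2·55 + 0 → gcd = 55; 385 = 55·7.
Back-substitution yields 18810·(838) + 101695·(-155) = 55, so one solution is x = 838·7 = 5866, y = -155·7 = -1085.
Solutions in x differ by 101695/55 = 1849; the one in [0, 1849) is 5866 mod 1849 = 319.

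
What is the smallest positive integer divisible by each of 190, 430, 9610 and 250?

lcm(190, 430) = 190·430/gcd = 81700/10 = 8170
lcm(8170, 9610) = 8170·9610/gcd = 78513700/10 = 7851370
lcm(7851370, 250) = 7851370·250/gcd = 1962842500/10 = 196284250

196284250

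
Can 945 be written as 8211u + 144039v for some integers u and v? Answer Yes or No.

gcd(8211, 144039): 144039 = 17·8211 + 4452; 8211 = 1·4452 + 3759; 4452 = 1·3759 + 693; 3759 = 5·693 + 294; 693 = 2·294 + 105; 294 = 2·105 + 84; 105 = 1·84 + 21; 84 = 4·21 + 0 → 21
21 divides 945, so a solution exists.

Yes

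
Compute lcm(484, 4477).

17908

gcd first: 4477 = 9·484 + 121; 484 = 4·121 + 0 → gcd = 121
lcm = 484·4477/gcd = 2166868/121 = 17908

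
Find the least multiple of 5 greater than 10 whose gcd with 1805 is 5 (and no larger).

15

1805 = 5·361. Any t with gcd(t, 1805) = 5 is a multiple of 5, say 5s, with s coprime to 361.
Need s > 10/5, so s ≥ 3. First s ≥ 3 with gcd(s, 361) = 1 is s = 3. Thus t = 5·3 = 15.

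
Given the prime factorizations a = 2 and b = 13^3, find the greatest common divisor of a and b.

min exponent per shared prime: (none) = 1

1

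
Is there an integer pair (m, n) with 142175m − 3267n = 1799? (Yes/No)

No

By Bézout, 142175m − 3267n = 1799 has integer solutions iff gcd(142175, 3267) | 1799.
Euclid: 142175 = 43·3267 + 1694; 3267 = 1·1694 + 1573; 1694 = 1·1573 + 121; 1573 = 13·121 + 0. gcd = 121; 1799 mod 121 = 105. No.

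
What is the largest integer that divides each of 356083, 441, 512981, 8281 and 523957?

356083 = 7² · 13² · 43; 441 = 3² · 7²; 512981 = 7² · 19² · 29; 8281 = 7² · 13²; 523957 = 7² · 17² · 37
gcd takes min exponent of each prime: 7² = 49

49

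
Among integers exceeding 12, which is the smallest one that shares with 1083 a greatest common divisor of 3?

15

Multiples of 3 above 12: 3·5, 3·6, … . Need the cofactor coprime to 1083/3 = 361.
Checking s = 5, 6, … the first with gcd(s, 361) = 1 is s = 5, giving 15.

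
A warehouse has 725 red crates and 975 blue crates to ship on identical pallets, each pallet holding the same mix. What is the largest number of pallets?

25

725 = 5² · 29
975 = 3 · 5² · 13
Common: 5² = 25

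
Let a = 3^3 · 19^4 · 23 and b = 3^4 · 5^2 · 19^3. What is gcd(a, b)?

min exponent per shared prime: 3^3 · 19^3 = 185193

185193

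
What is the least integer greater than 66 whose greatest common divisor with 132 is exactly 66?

198

gcd(k, 132) = 66 forces 66 | k; write k = 66s. Then gcd(66s, 66·2) = 66·gcd(s, 2), so need gcd(s, 2) = 1.
66s > 66 gives s ≥ 2. The least s ≥ 2 coprime to 2 is 3, so k = 66·3 = 198.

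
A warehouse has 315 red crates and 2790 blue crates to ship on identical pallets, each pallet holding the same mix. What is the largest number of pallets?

45

315 = 3² · 5 · 7
2790 = 2 · 3² · 5 · 31
Common: 3² · 5 = 45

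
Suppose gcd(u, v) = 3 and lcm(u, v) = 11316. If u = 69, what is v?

Using uv = gcd(u,v)·lcm(u,v) = 3·11316 = 33948, we get v = 33948/69 = 492.

492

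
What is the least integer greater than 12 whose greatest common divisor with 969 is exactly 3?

Multiples of 3 above 12: 3·5, 3·6, … . Need the cofactor coprime to 969/3 = 323.
Checking s = 5, 6, … the first with gcd(s, 323) = 1 is s = 5, giving 15.

15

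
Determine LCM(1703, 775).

1319825

1703 = 13 · 131; 775 = 5² · 31
max exponents: 5² · 13 · 31 · 131 = 1319825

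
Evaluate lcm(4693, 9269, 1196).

4693 = 13 · 19²; 9269 = 13 · 23 · 31; 1196 = 2² · 13 · 23
lcm takes max exponent of each prime: 2² · 13 · 19² · 23 · 31 = 13384436

13384436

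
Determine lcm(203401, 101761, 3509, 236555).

lcm(203401, 101761) = 203401·101761/gcd = 20698289161/121 = 171060241
lcm(171060241, 3509) = 171060241·3509/gcd = 600250385669/3509 = 171060241
lcm(171060241, 236555) = 171060241·236555/gcd = 40465155309755/121 = 334422771155

334422771155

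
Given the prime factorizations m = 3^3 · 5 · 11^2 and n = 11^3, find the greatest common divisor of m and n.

121

min exponent per shared prime: 11^2 = 121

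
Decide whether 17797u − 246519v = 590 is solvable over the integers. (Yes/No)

By Bézout, 17797u − 246519v = 590 has integer solutions iff gcd(17797, 246519) | 590.
Euclid: 246519 = 13·17797 + 15158; 17797 = 1·15158 + 2639; 15158 = 5·2639 + 1963; 2639 = 1·1963 + 676; 1963 = 2·676 + 611; 676 = 1·611 + 65; 611 = 9·65 + 26; 65 = 2·26 + 13; 26 = 2·13 + 0. gcd = 13; 590 mod 13 = 5. No.

No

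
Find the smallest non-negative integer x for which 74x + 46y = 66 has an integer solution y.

Euclid: 74 = 1·46 + 28; 46 = 1·28 + 18; 28 = 1·18 + 10; 18 = 1·10 + 8; 10 = 1·8 + 2; 8 = 4·2 + 0 → gcd = 2; 66 = 2·33.
Back-substitution yields 74·(5) + 46·(-8) = 2, so one solution is x = 5·33 = 165, y = -8·33 = -264.
Solutions in x differ by 46/2 = 23; the one in [0, 23) is 165 mod 23 = 4.

4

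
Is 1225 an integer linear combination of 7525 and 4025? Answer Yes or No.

gcd(7525, 4025): 7525 = 1·4025 + 3500; 4025 = 1·3500 + 525; 3500 = 6·525 + 350; 525 = 1·350 + 175; 350 = 2·175 + 0 → 175
175 divides 1225, so a solution exists.

Yes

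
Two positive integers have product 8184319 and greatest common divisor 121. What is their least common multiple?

For any two positive integers, gcd × lcm equals their product. Hence lcm = 8184319 / 121 = 67639.

67639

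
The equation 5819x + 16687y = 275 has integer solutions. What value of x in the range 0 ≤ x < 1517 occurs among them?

Reduce mod 16687: 5819x ≡ 275 (mod 16687). With g = gcd(5819, 16687) = 11 dividing 275, divide through: 529x ≡ 25 (mod 1517).
Since gcd(529, 1517) = 1, x ≡ 25·(529)⁻¹ ≡ 1193 (mod 1517). Smallest non-negative: 1193.

1193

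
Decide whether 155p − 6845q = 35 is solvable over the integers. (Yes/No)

Yes

By Bézout, 155p − 6845q = 35 has integer solutions iff gcd(155, 6845) | 35.
Euclid: 6845 = 44·155 + 25; 155 = 6·25 + 5; 25 = 5·5 + 0. gcd = 5; 35 mod 5 = 0. Yes.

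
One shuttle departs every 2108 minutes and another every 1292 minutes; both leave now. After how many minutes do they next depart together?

2108 = 2² · 17 · 31; 1292 = 2² · 17 · 19
max exponents: 2² · 17 · 19 · 31 = 40052

40052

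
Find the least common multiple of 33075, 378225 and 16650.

4114331550

lcm(33075, 378225) = 33075·378225/gcd = 12509791875/225 = 55599075
lcm(55599075, 16650) = 55599075·16650/gcd = 925724598750/225 = 4114331550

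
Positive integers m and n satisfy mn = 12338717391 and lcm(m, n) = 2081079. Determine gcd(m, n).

gcd·lcm = product, so gcd = 12338717391/2081079 = 5929.

5929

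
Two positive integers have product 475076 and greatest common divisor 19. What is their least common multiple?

25004

gcd·lcm = product, so lcm = 475076/19 = 25004.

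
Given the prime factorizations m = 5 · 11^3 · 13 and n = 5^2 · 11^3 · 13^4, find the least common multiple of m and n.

max exponent per prime: 5^2 · 11^3 · 13^4 = 950367275

950367275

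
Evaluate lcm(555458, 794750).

555458 = 2 · 17² · 31²; 794750 = 2 · 5³ · 11 · 17²
max exponents: 2 · 5³ · 11 · 17² · 31² = 763754750

763754750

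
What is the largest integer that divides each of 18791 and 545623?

19

Euclid: 545623 = 29·18791 + 684; 18791 = 27·684 + 323; 684 = 2·323 + 38; 323 = 8·38 + 19; 38 = 2·19 + 0. Last nonzero remainder: 19.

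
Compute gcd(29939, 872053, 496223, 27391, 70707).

gcd(29939, 872053): 872053 = 29·29939 + 3822; 29939 = 7·3822 + 3185; 3822 = 1·3185 + 637; 3185 = 5·637 + 0 → 637
gcd(637, 496223): 496223 = 779·637 + 0 → 637
gcd(637, 27391): 27391 = 43·637 + 0 → 637
gcd(637, 70707): 70707 = 111·637 + 0 → 637

637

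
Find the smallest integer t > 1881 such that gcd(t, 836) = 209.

Multiples of 209 above 1881: 209·10, 209·11, … . Need the cofactor coprime to 836/209 = 4.
Checking s = 10, 11, … the first with gcd(s, 4) = 1 is s = 11, giving 2299.

2299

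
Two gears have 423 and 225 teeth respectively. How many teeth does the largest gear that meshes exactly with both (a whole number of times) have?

9

423 = 3² · 47
225 = 3² · 5²
Common: 3² = 9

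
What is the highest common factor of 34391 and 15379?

Euclid: 34391 = 2·15379 + 3633; 15379 = 4·3633 + 847; 3633 = 4·847 + 245; 847 = 3·245 + 112; 245 = 2·112 + 21; 112 = 5·21 + 7; 21 = 3·7 + 0. Last nonzero remainder: 7.

7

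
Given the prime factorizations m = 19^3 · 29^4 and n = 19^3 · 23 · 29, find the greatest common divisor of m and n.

198911

min exponent per shared prime: 19^3 · 29 = 198911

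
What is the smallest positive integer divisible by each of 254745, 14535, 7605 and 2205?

40081323555

254745 = 3⁴ · 5 · 17 · 37; 14535 = 3² · 5 · 17 · 19; 7605 = 3² · 5 · 13²; 2205 = 3² · 5 · 7²
lcm takes max exponent of each prime: 3⁴ · 5 · 7² · 13² · 17 · 19 · 37 = 40081323555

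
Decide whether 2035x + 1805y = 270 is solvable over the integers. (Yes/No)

Yes

By Bézout, 2035x + 1805y = 270 has integer solutions iff gcd(2035, 1805) | 270.
Euclid: 2035 = 1·1805 + 230; 1805 = 7·230 + 195; 230 = 1·195 + 35; 195 = 5·35 + 20; 35 = 1·20 + 15; 20 = 1·15 + 5; 15 = 3·5 + 0. gcd = 5; 270 mod 5 = 0. Yes.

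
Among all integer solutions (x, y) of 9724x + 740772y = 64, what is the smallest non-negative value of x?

Euclid: 740772 = 76·9724 + 1748; 9724 = 5·1748 + 984; 1748 = 1·984 + 764; 984 = 1·764 + 220; 764 = 3·220 + 104; 220 = 2·104 + 12; 104 = 8·12 + 8; 12 = 1·8 + 4; 8 = 2·4 + 0 → gcd = 4; 64 = 4·16.
Back-substitution yields 9724·(63991) + 740772·(-840) = 4, so one solution is x = 63991·16 = 1023856, y = -840·16 = -13440.
Solutions in x differ by 740772/4 = 185193; the one in [0, 185193) is 1023856 mod 185193 = 97891.

97891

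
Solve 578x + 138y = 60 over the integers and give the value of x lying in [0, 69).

Reduce mod 138: 578x ≡ 60 (mod 138). With g = gcd(578, 138) = 2 dividing 60, divide through: 289x ≡ 30 (mod 69).
Since gcd(289, 69) = 1, x ≡ 30·(289)⁻¹ ≡ 66 (mod 69). Smallest non-negative: 66.

66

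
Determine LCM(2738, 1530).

2094570

2738 = 2 · 37²; 1530 = 2 · 3² · 5 · 17
max exponents: 2 · 3² · 5 · 17 · 37² = 2094570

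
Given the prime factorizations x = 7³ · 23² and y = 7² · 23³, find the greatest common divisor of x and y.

min exponent per shared prime: 7² · 23² = 25921

25921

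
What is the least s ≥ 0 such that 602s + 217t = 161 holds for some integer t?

10

gcd(602, 217) = 7 (Euclid: 602 = 2·217 + 168; 217 = 1·168 + 49; 168 = 3·49 + 21; 49 = 2·21 + 7; 21 = 3·7 + 0), and 7 | 161.
Extended Euclid: 602·(-9) + 217·(25) = 7. Scale by 23: s₀ = -207.
General solution s = s₀ + 31k; reducing mod 31 gives s = 10 (and t = -27).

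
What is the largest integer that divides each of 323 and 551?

323 = 17 · 19
551 = 19 · 29
Common: 19 = 19

19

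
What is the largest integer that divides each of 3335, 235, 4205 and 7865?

3335 = 5 · 23 · 29; 235 = 5 · 47; 4205 = 5 · 29²; 7865 = 5 · 11² · 13
gcd takes min exponent of each prime: 5 = 5

5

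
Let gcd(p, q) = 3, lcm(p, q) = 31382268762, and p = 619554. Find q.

151959

Using pq = gcd(p,q)·lcm(p,q) = 3·31382268762 = 94146806286, we get q = 94146806286/619554 = 151959.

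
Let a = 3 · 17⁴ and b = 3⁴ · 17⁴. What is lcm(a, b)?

max exponent per prime: 3⁴ · 17⁴ = 6765201

6765201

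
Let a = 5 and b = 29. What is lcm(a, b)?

max exponent per prime: 5 · 29 = 145

145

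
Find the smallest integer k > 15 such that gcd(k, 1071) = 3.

24

1071 = 3·357. Any k with gcd(k, 1071) = 3 is a multiple of 3, say 3s, with s coprime to 357.
Need s > 15/3, so s ≥ 6. First s ≥ 6 with gcd(s, 357) = 1 is s = 8. Thus k = 3·8 = 24.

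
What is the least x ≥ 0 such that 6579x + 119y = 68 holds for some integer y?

Reduce mod 119: 6579x ≡ 68 (mod 119). With g = gcd(6579, 119) = 17 dividing 68, divide through: 387x ≡ 4 (mod 7).
Since gcd(387, 7) = 1, x ≡ 4·(387)⁻¹ ≡ 2 (mod 7). Smallest non-negative: 2.

2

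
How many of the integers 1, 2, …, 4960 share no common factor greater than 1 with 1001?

3569

1001 = 7·11·13. Inclusion–exclusion on these primes:
4960 − ⌊4960/7⌋ − ⌊4960/11⌋ − ⌊4960/13⌋ + ⌊4960/77⌋ + ⌊4960/91⌋ + ⌊4960/143⌋ − ⌊4960/1001⌋ = 3569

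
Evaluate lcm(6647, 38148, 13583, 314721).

1360853604

lcm(6647, 38148) = 6647·38148/gcd = 253569756/289 = 877404
lcm(877404, 13583) = 877404·13583/gcd = 11917778532/289 = 41237988
lcm(41237988, 314721) = 41237988·314721/gcd = 12978460821348/9537 = 1360853604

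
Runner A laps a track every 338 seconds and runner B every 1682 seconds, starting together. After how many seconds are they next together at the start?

284258

gcd first: 1682 = 4·338 + 330; 338 = 1·330 + 8; 330 = 41·8 + 2; 8 = 4·2 + 0 → gcd = 2
lcm = 338·1682/gcd = 568516/2 = 284258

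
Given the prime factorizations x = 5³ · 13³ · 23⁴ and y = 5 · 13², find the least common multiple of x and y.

76851334625

max exponent per prime: 5³ · 13³ · 23⁴ = 76851334625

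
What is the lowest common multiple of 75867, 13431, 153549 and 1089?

75867 = 3 · 11³ · 19; 13431 = 3 · 11² · 37; 153549 = 3³ · 11² · 47; 1089 = 3² · 11²
lcm takes max exponent of each prime: 3³ · 11³ · 19 · 37 · 47 = 1187394417

1187394417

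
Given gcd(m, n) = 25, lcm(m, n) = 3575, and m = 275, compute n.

m·n = gcd·lcm = 25·3575 = 89375, so n = 89375/275 = 325.

325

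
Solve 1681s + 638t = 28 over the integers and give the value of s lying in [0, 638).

Reduce mod 638: 1681s ≡ 28 (mod 638). With g = gcd(1681, 638) = 1 dividing 28, divide through: 1681s ≡ 28 (mod 638).
Since gcd(1681, 638) = 1, s ≡ 28·(1681)⁻¹ ≡ 30 (mod 638). Smallest non-negative: 30.

30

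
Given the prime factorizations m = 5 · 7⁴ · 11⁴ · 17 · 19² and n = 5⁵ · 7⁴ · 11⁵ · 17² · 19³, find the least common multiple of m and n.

2395323929463128125

max exponent per prime: 5⁵ · 7⁴ · 11⁵ · 17² · 19³ = 2395323929463128125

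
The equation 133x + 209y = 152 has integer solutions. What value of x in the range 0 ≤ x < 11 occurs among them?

9

gcd(133, 209) = 19 (Euclid: 209 = 1·133 + 76; 133 = 1·76 + 57; 76 = 1·57 + 19; 57 = 3·19 + 0), and 19 | 152.
Extended Euclid: 133·(-3) + 209·(2) = 19. Scale by 8: x₀ = -24.
General solution x = x₀ + 11t; reducing mod 11 gives x = 9 (and y = -5).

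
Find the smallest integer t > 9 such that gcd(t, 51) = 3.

12

51 = 3·17. Any t with gcd(t, 51) = 3 is a multiple of 3, say 3s, with s coprime to 17.
Need s > 9/3, so s ≥ 4. First s ≥ 4 with gcd(s, 17) = 1 is s = 4. Thus t = 3·4 = 12.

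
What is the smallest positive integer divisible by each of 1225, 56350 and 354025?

16285150

1225 = 5² · 7²; 56350 = 2 · 5² · 7² · 23; 354025 = 5² · 7² · 17²
lcm takes max exponent of each prime: 2 · 5² · 7² · 17² · 23 = 16285150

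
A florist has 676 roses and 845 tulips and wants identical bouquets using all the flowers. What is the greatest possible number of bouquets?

169

Euclid: 845 = 1·676 + 169; 676 = 4·169 + 0. Last nonzero remainder: 169.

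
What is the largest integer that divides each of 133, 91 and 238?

7

133 = 7 · 19; 91 = 7 · 13; 238 = 2 · 7 · 17
gcd takes min exponent of each prime: 7 = 7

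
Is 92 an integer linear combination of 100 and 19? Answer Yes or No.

Yes

By Bézout, 100x + 19y = 92 has integer solutions iff gcd(100, 19) | 92.
Euclid: 100 = 5·19 + 5; 19 = 3·5 + 4; 5 = 1·4 + 1; 4 = 4·1 + 0. gcd = 1; 92 mod 1 = 0. Yes.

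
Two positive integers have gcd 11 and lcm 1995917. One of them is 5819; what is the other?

p·q = gcd·lcm = 11·1995917 = 21955087, so q = 21955087/5819 = 3773.

3773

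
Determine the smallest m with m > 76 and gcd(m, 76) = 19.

gcd(m, 76) = 19 forces 19 | m; write m = 19s. Then gcd(19s, 19·4) = 19·gcd(s, 4), so need gcd(s, 4) = 1.
19s > 76 gives s ≥ 5. The least s ≥ 5 coprime to 4 is 5, so m = 19·5 = 95.

95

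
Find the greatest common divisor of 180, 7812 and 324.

36

180 = 2² · 3² · 5; 7812 = 2² · 3² · 7 · 31; 324 = 2² · 3⁴
gcd takes min exponent of each prime: 2² · 3² = 36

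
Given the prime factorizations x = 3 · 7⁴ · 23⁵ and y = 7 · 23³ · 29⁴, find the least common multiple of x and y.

32790239325697749

max exponent per prime: 3 · 7⁴ · 23⁵ · 29⁴ = 32790239325697749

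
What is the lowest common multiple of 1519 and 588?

18228

1519 = 7² · 31; 588 = 2² · 3 · 7²
max exponents: 2² · 3 · 7² · 31 = 18228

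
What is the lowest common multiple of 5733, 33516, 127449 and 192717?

2896151076

5733 = 3² · 7² · 13; 33516 = 2² · 3² · 7² · 19; 127449 = 3² · 7² · 17²; 192717 = 3² · 7² · 19 · 23
lcm takes max exponent of each prime: 2² · 3² · 7² · 13 · 17² · 19 · 23 = 2896151076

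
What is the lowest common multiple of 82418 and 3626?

3049466

gcd first: 82418 = 22·3626 + 2646; 3626 = 1·2646 + 980; 2646 = 2·980 + 686; 980 = 1·686 + 294; 686 = 2·294 + 98; 294 = 3·98 + 0 → gcd = 98
lcm = 82418·3626/gcd = 298847668/98 = 3049466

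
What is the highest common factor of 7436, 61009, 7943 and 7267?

gcd(7436, 61009): 61009 = 8·7436 + 1521; 7436 = 4·1521 + 1352; 1521 = 1·1352 + 169; 1352 = 8·169 + 0 → 169
gcd(169, 7943): 7943 = 47·169 + 0 → 169
gcd(169, 7267): 7267 = 43·169 + 0 → 169

169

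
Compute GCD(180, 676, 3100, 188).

180 = 2² · 3² · 5; 676 = 2² · 13²; 3100 = 2² · 5² · 31; 188 = 2² · 47
gcd takes min exponent of each prime: 2² = 4

4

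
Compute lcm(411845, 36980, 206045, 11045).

5658774814661780

411845 = 5 · 7² · 41²; 36980 = 2² · 5 · 43²; 206045 = 5 · 7² · 29²; 11045 = 5 · 47²
lcm takes max exponent of each prime: 2² · 5 · 7² · 29² · 41² · 43² · 47² = 5658774814661780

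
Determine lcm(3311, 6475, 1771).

70441525

lcm(3311, 6475) = 3311·6475/gcd = 21438725/7 = 3062675
lcm(3062675, 1771) = 3062675·1771/gcd = 5423997425/77 = 70441525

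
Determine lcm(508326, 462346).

gcd first: 508326 = 1·462346 + 45980; 462346 = 10·45980 + 2546; 45980 = 18·2546 + 152; 2546 = 16·152 + 114; 152 = 1·114 + 38; 114 = 3·38 + 0 → gcd = 38
lcm = 508326·462346/gcd = 235022492796/38 = 6184802442

6184802442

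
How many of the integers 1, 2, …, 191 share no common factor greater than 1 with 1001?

Prime factors of 1001: 7, 11, 13. Count integers ≤ 191 divisible by none of them.
By inclusion–exclusion: 191 − ⌊191/7⌋ − ⌊191/11⌋ − ⌊191/13⌋ + ⌊191/77⌋ + ⌊191/91⌋ + ⌊191/143⌋ − ⌊191/1001⌋ = 138.

138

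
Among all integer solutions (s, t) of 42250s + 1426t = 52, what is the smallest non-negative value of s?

86

gcd(42250, 1426) = 2 (Euclid: 42250 = 29·1426 + 896; 1426 = 1·896 + 530; 896 = 1·530 + 366; 530 = 1·366 + 164; 366 = 2·164 + 38; 164 = 4·38 + 12; 38 = 3·12 + 2; 12 = 6·2 + 0), and 2 | 52.
Extended Euclid: 42250·(113) + 1426·(-3348) = 2. Scale by 26: s₀ = 2938.
General solution s = s₀ + 713k; reducing mod 713 gives s = 86 (and t = -2548).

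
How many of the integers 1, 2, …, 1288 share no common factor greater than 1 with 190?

Prime factors of 190: 2, 5, 19. Count integers ≤ 1288 divisible by none of them.
By inclusion–exclusion: 1288 − ⌊1288/2⌋ − ⌊1288/5⌋ − ⌊1288/19⌋ + ⌊1288/10⌋ + ⌊1288/38⌋ + ⌊1288/95⌋ − ⌊1288/190⌋ = 488.

488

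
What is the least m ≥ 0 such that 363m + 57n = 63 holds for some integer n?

Reduce mod 57: 363m ≡ 63 (mod 57). With g = gcd(363, 57) = 3 dividing 63, divide through: 121m ≡ 21 (mod 19).
Since gcd(121, 19) = 1, m ≡ 21·(121)⁻¹ ≡ 3 (mod 19). Smallest non-negative: 3.

3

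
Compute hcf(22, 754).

22 = 2 · 11
754 = 2 · 13 · 29
Common: 2 = 2

2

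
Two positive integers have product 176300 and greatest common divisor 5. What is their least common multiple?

35260

For any two positive integers, gcd × lcm equals their product. Hence lcm = 176300 / 5 = 35260.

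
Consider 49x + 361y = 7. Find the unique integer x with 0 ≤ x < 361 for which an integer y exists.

258

gcd(49, 361) = 1 (Euclid: 361 = 7·49 + 18; 49 = 2·18 + 13; 18 = 1·13 + 5; 13 = 2·5 + 3; 5 = 1·3 + 2; 3 = 1·2 + 1; 2 = 2·1 + 0), and 1 | 7.
Extended Euclid: 49·(140) + 361·(-19) = 1. Scale by 7: x₀ = 980.
General solution x = x₀ + 361t; reducing mod 361 gives x = 258 (and y = -35).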